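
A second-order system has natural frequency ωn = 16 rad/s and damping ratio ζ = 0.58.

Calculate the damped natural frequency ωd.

ωd = ωn√(1 - ζ²) = 16√(1 - 0.58²) = 13.03 rad/s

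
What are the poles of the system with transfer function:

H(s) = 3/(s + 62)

Pole is where denominator = 0: s + 62 = 0, so s = -62.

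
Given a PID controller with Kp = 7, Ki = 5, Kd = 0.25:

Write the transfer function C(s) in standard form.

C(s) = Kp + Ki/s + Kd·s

Substituting values: C(s) = 7 + 5/s + 0.25s = (0.25s² + 7s + 5)/s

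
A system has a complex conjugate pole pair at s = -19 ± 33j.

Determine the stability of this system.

Real part of poles is -19 (< 0, left half-plane). Stable.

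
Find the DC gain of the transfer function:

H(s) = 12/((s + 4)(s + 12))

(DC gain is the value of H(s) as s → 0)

DC gain = H(0) = 12/(4 × 12) = 12/48 = 0.25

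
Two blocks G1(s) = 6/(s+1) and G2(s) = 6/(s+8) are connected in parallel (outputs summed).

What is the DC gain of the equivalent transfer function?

Parallel: G_eq = G1 + G2. DC gain = G1(0) + G2(0) = 6/1 + 6/8 = 6 + 0.75 = 6.75.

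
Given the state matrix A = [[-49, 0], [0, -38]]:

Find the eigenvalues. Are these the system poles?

For diagonal matrix, eigenvalues are diagonal entries: λ₁ = -49, λ₂ = -38. Eigenvalues of A = system poles.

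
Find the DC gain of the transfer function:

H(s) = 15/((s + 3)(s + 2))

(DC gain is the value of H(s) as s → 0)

DC gain = H(0) = 15/(3 × 2) = 15/6 = 2.5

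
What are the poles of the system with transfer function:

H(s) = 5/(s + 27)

Pole is where denominator = 0: s + 27 = 0, so s = -27.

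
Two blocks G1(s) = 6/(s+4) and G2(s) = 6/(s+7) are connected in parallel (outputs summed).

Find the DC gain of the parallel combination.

Parallel: G_eq = G1 + G2. DC gain = G1(0) + G2(0) = 6/4 + 6/7 = 1.5 + 0.8571 = 2.3571.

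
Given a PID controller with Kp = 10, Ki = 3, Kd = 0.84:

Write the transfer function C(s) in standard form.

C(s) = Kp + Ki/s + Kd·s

Substituting values: C(s) = 10 + 3/s + 0.84s = (0.84s² + 10s + 3)/s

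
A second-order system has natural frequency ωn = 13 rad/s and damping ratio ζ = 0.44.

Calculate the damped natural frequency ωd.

ωd = ωn√(1 - ζ²) = 13√(1 - 0.44²) = 11.67 rad/s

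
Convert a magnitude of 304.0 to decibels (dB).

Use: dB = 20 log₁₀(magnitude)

dB = 20 log₁₀(304.0) = 49.7 dB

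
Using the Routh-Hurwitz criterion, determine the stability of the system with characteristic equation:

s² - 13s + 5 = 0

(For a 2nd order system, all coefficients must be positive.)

Coefficients: 1, -13, 5. b=-13 not positive, so system is unstable.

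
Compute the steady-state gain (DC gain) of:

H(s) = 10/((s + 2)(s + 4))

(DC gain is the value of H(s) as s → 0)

DC gain = H(0) = 10/(2 × 4) = 10/8 = 1.25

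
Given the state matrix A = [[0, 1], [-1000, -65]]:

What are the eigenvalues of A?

det(A - λI) = λ² - (-65)λ + 1000 = (λ - (-40))(λ - (-25)). Eigenvalues: -40, -25.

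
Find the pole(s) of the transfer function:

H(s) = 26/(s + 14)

Pole is where denominator = 0: s + 14 = 0, so s = -14.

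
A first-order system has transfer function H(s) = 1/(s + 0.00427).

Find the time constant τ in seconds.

For H(s) = 1/(s + 1/τ), the pole is at -1/τ = -0.00427, so τ = 1/0.00427 = 234.2 s.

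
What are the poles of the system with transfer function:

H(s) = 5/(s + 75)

Pole is where denominator = 0: s + 75 = 0, so s = -75.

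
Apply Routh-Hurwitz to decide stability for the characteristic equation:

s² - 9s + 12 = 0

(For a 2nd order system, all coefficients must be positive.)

Coefficients: 1, -9, 12. b=-9 not positive, so system is unstable.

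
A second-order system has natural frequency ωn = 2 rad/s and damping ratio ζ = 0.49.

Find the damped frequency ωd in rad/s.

ωd = ωn√(1 - ζ²) = 2√(1 - 0.49²) = 1.74 rad/s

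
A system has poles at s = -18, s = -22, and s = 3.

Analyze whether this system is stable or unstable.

Pole(s) at s = 3 are not in the left half-plane. System is unstable.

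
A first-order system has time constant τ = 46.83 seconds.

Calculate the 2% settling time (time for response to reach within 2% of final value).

For first-order system, 2% settling time ≈ 4τ = 4 × 46.83 = 187.32 s.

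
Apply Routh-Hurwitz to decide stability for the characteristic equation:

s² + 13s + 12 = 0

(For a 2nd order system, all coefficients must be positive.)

Coefficients: 1, 13, 12. All positive, so system is stable.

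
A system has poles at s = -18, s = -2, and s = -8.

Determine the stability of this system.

All poles are in the left half-plane. System is stable.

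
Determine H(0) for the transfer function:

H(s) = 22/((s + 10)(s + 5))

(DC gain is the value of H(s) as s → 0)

DC gain = H(0) = 22/(10 × 5) = 22/50 = 0.44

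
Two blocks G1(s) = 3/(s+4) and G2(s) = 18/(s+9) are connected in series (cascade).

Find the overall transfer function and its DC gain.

Series: multiply transfer functions. G_eq = 3/(s+4) × 18/(s+9) = 54/((s+4)(s+9)). DC gain = 54/(4×9) = 1.5.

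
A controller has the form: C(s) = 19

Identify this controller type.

This is a Proportional (P) controller.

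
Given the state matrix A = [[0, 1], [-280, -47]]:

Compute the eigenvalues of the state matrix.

det(A - λI) = λ² - (-47)λ + 280 = (λ - (-7))(λ - (-40)). Eigenvalues: -7, -40.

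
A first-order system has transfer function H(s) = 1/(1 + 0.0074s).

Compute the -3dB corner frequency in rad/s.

Corner frequency = 1/τ = 1/0.0074 = 135.135 rad/s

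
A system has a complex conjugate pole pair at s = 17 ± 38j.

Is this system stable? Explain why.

Real part of poles is 17 (> 0, right half-plane). Unstable.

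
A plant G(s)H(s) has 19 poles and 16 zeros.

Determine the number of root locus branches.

Root locus has n branches where n = number of poles = 19.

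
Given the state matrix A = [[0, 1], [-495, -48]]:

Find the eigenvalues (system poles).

det(A - λI) = λ² - (-48)λ + 495 = (λ - (-15))(λ - (-33)). Eigenvalues: -15, -33.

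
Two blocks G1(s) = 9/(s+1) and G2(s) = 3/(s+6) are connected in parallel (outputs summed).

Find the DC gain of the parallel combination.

Parallel: G_eq = G1 + G2. DC gain = G1(0) + G2(0) = 9/1 + 3/6 = 9 + 0.5 = 9.5.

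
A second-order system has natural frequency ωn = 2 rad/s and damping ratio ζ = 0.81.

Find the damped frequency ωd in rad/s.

ωd = ωn√(1 - ζ²) = 2√(1 - 0.81²) = 1.17 rad/s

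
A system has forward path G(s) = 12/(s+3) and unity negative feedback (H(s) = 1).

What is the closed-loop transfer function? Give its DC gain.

T(s) = G/(1+GH) = [12/(s+3)] / [1 + 12/(s+3)] = 12/(s+3+12) = 12/(s+15). DC gain = 12/15 = 0.8.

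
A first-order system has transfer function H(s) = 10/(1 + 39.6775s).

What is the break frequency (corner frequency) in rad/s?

Corner frequency = 1/τ = 1/39.6775 = 0.025 rad/s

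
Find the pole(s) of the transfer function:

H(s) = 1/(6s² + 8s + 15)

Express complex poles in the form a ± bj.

Discriminant = 8² - 4×6×15 = 64 - 360 = -296 < 0, so the poles are a complex conjugate pair s = (-8 ± j√296)/(2×6). Real part = -8/(2×6) = -8/12 ≈ -0.6667; imaginary part = ±√296/(2×6) ≈ 1.4337. Poles: s = -0.6667 ± 1.4337j.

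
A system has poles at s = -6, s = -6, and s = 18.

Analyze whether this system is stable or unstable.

Pole(s) at s = 18 are not in the left half-plane. System is unstable.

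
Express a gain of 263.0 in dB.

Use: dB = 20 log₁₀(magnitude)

dB = 20 log₁₀(263.0) = 48.4 dB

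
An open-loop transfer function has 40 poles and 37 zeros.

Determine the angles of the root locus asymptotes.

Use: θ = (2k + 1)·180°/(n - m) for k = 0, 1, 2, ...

n - m = 40 - 37 = 3. Angles: θk = (2k + 1)·180°/3 = 60°, 180°, 300°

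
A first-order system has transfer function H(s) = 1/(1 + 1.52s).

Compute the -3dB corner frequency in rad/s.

Corner frequency = 1/τ = 1/1.52 = 0.658 rad/s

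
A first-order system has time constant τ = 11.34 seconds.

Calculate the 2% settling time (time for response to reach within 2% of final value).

For first-order system, 2% settling time ≈ 4τ = 4 × 11.34 = 45.36 s.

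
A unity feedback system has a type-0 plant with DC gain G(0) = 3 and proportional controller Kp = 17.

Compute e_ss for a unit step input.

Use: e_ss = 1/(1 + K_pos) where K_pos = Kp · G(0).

K_pos = Kp · G(0) = 17 × 3 = 51. e_ss = 1/(1 + 51) = 0.0192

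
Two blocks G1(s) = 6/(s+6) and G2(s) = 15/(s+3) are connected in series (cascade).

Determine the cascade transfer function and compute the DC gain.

Series: multiply transfer functions. G_eq = 6/(s+6) × 15/(s+3) = 90/((s+6)(s+3)). DC gain = 90/(6×3) = 5.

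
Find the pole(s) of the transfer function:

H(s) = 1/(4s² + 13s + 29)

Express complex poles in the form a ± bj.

Discriminant = 13² - 4×4×29 = 169 - 464 = -295 < 0, so the poles are a complex conjugate pair s = (-13 ± j√295)/(2×4). Real part = -13/(2×4) = -13/8 = -1.625; imaginary part = ±√295/(2×4) ≈ 2.1469. Poles: s = -1.625 ± 2.1469j.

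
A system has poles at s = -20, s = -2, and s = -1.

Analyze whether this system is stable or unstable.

All poles are in the left half-plane. System is stable.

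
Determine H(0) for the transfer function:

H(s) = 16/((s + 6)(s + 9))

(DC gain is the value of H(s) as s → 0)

DC gain = H(0) = 16/(6 × 9) = 16/54 = 0.2963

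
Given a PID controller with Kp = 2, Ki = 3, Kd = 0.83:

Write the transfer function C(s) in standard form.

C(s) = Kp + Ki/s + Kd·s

Substituting values: C(s) = 2 + 3/s + 0.83s = (0.83s² + 2s + 3)/s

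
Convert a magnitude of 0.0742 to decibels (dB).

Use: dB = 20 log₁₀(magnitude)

dB = 20 log₁₀(0.0742) = -22.6 dB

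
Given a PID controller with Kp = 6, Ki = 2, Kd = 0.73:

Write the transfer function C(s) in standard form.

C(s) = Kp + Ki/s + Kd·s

Substituting values: C(s) = 6 + 2/s + 0.73s = (0.73s² + 6s + 2)/s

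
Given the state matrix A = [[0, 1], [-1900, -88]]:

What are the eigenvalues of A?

det(A - λI) = λ² - (-88)λ + 1900 = (λ - (-50))(λ - (-38)). Eigenvalues: -50, -38.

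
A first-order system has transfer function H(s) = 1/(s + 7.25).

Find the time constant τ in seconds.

For H(s) = 1/(s + 1/τ), the pole is at -1/τ = -7.25, so τ = 1/7.25 = 0.1379 s.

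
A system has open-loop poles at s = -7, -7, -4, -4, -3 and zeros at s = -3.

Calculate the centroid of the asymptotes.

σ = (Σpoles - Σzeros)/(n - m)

σ = (Σpoles - Σzeros)/(n - m) = (-25 - (-3))/(5 - 1) = -22/4 = -5.5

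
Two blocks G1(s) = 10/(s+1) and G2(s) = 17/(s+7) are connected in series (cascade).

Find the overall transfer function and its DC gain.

Series: multiply transfer functions. G_eq = 10/(s+1) × 17/(s+7) = 170/((s+1)(s+7)). DC gain = 170/(1×7) = 24.2857.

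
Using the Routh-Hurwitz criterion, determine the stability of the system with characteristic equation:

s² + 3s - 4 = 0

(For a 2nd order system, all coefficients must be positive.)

Coefficients: 1, 3, -4. c=-4 not positive, so system is unstable.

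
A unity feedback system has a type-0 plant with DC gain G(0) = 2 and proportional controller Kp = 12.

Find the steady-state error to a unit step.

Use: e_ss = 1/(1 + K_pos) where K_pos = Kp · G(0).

K_pos = Kp · G(0) = 12 × 2 = 24. e_ss = 1/(1 + 24) = 0.04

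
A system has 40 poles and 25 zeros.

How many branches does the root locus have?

Root locus has n branches where n = number of poles = 40.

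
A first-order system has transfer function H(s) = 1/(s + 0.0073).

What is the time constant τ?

For H(s) = 1/(s + 1/τ), the pole is at -1/τ = -0.0073, so τ = 1/0.0073 = 137 s.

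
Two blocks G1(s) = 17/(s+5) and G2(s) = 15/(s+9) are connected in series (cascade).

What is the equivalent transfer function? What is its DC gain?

Series: multiply transfer functions. G_eq = 17/(s+5) × 15/(s+9) = 255/((s+5)(s+9)). DC gain = 255/(5×9) = 5.6667.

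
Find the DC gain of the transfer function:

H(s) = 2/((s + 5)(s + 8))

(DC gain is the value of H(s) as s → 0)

DC gain = H(0) = 2/(5 × 8) = 2/40 = 0.05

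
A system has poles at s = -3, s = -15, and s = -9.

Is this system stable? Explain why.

All poles are in the left half-plane. System is stable.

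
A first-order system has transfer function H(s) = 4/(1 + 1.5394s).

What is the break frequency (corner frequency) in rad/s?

Corner frequency = 1/τ = 1/1.5394 = 0.65 rad/s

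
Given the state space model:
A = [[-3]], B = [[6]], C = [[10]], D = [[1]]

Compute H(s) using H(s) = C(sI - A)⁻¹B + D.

(sI - A)⁻¹ = 1/(s + 3). H(s) = 10×6/(s + 3) + 1 = (s + 63)/(s + 3).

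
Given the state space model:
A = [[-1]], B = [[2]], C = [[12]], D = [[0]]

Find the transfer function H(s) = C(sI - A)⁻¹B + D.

(sI - A)⁻¹ = 1/(s + 1). H(s) = 12 × 2/(s + 1) + 0 = 24/(s + 1).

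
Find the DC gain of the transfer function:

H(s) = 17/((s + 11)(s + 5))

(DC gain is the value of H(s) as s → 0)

DC gain = H(0) = 17/(11 × 5) = 17/55 = 0.3091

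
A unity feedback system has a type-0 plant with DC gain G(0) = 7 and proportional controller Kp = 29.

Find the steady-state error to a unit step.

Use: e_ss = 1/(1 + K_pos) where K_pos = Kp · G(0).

K_pos = Kp · G(0) = 29 × 7 = 203. e_ss = 1/(1 + 203) = 0.0049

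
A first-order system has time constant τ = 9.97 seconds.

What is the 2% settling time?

For first-order system, 2% settling time ≈ 4τ = 4 × 9.97 = 39.88 s.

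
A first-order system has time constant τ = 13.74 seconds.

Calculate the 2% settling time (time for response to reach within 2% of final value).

For first-order system, 2% settling time ≈ 4τ = 4 × 13.74 = 54.96 s.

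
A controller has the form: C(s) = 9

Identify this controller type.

This is a Proportional (P) controller.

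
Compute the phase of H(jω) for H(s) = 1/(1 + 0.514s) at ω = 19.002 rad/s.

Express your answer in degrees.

Phase = -arctan(ωτ) = -arctan(19.002 × 0.514) = -84.2°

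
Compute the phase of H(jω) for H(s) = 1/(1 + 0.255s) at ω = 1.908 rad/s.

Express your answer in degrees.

Phase = -arctan(ωτ) = -arctan(1.908 × 0.255) = -25.9°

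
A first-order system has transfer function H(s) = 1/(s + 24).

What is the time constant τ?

For H(s) = 1/(s + 1/τ), the pole is at -1/τ = -24, so τ = 1/24 = 0.0417 s.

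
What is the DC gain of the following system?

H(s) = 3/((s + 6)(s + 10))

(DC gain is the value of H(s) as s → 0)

DC gain = H(0) = 3/(6 × 10) = 3/60 = 0.05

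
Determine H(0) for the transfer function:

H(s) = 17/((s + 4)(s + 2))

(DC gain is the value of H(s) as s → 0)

DC gain = H(0) = 17/(4 × 2) = 17/8 = 2.125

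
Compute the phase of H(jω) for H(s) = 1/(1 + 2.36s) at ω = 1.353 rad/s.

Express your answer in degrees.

Phase = -arctan(ωτ) = -arctan(1.353 × 2.36) = -72.6°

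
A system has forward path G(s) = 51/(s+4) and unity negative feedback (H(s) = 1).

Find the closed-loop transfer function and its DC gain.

T(s) = G/(1+GH) = [51/(s+4)] / [1 + 51/(s+4)] = 51/(s+4+51) = 51/(s+55). DC gain = 51/55 = 0.9273.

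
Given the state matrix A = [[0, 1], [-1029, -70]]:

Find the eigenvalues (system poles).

det(A - λI) = λ² - (-70)λ + 1029 = (λ - (-49))(λ - (-21)). Eigenvalues: -49, -21.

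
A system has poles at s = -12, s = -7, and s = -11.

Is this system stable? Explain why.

All poles are in the left half-plane. System is stable.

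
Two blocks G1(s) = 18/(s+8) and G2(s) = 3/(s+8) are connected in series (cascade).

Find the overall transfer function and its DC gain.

Series: multiply transfer functions. G_eq = 18/(s+8) × 3/(s+8) = 54/((s+8)(s+8)). DC gain = 54/(8×8) = 0.84375.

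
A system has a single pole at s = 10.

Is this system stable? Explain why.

Pole at s = 10 is in the right half-plane. Unstable.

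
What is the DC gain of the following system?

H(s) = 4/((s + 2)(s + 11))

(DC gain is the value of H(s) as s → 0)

DC gain = H(0) = 4/(2 × 11) = 4/22 = 0.1818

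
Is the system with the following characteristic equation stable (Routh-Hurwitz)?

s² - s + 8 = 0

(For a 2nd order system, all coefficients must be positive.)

Coefficients: 1, -1, 8. b=-1 not positive, so system is unstable.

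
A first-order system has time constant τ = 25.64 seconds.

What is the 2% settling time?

For first-order system, 2% settling time ≈ 4τ = 4 × 25.64 = 102.56 s.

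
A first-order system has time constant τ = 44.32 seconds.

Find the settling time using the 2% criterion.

For first-order system, 2% settling time ≈ 4τ = 4 × 44.32 = 177.28 s.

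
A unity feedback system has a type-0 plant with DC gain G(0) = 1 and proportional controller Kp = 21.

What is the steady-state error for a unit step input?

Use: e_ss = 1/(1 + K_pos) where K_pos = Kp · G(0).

K_pos = Kp · G(0) = 21 × 1 = 21. e_ss = 1/(1 + 21) = 0.0455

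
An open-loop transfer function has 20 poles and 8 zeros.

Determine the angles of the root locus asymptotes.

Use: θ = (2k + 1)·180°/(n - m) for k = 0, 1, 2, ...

n - m = 20 - 8 = 12. Angles: θk = (2k + 1)·180°/12 = 15°, 45°, 75°, 105°, 135°, 165°, 195°, 225°, 255°, 285°, 315°, 345°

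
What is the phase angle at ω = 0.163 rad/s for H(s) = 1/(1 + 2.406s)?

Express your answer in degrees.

Phase = -arctan(ωτ) = -arctan(0.163 × 2.406) = -21.4°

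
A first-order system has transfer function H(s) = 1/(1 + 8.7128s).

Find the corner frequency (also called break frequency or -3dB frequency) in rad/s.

Corner frequency = 1/τ = 1/8.7128 = 0.115 rad/s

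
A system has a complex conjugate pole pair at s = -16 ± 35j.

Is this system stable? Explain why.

Real part of poles is -16 (< 0, left half-plane). Stable.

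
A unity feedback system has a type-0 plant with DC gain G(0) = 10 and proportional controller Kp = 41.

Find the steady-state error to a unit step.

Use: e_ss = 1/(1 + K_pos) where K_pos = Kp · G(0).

K_pos = Kp · G(0) = 41 × 10 = 410. e_ss = 1/(1 + 410) = 0.0024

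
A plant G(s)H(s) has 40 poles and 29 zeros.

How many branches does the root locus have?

Root locus has n branches where n = number of poles = 40.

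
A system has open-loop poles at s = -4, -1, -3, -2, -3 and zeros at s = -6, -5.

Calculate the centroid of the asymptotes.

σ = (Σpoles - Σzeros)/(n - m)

σ = (Σpoles - Σzeros)/(n - m) = (-13 - (-11))/(5 - 2) = -2/3 = -0.67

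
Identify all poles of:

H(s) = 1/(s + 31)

Pole is where denominator = 0: s + 31 = 0, so s = -31.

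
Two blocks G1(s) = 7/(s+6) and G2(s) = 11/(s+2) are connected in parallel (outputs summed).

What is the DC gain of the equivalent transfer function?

Parallel: G_eq = G1 + G2. DC gain = G1(0) + G2(0) = 7/6 + 11/2 = 1.1667 + 5.5 = 6.6667.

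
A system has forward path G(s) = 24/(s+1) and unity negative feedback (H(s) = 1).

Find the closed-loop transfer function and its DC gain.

T(s) = G/(1+GH) = [24/(s+1)] / [1 + 24/(s+1)] = 24/(s+1+24) = 24/(s+25). DC gain = 24/25 = 0.96.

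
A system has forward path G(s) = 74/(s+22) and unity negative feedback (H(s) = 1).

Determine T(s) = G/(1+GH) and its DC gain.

T(s) = G/(1+GH) = [74/(s+22)] / [1 + 74/(s+22)] = 74/(s+22+74) = 74/(s+96). DC gain = 74/96 = 0.7708.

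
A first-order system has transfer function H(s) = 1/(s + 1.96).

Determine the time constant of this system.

For H(s) = 1/(s + 1/τ), the pole is at -1/τ = -1.96, so τ = 1/1.96 = 0.5102 s.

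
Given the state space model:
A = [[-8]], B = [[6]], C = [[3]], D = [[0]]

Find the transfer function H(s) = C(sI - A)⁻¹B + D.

(sI - A)⁻¹ = 1/(s + 8). H(s) = 3 × 6/(s + 8) + 0 = 18/(s + 8).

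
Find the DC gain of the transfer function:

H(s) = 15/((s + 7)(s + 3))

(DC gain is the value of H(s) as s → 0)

DC gain = H(0) = 15/(7 × 3) = 15/21 = 0.7143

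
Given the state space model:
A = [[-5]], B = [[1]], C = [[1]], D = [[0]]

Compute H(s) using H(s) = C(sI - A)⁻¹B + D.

(sI - A)⁻¹ = 1/(s + 5). H(s) = 1 × 1/(s + 5) + 0 = 1/(s + 5).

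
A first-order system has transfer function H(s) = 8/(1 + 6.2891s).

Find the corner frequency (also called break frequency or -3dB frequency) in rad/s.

Corner frequency = 1/τ = 1/6.2891 = 0.159 rad/s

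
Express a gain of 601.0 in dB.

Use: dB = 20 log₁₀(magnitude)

dB = 20 log₁₀(601.0) = 55.6 dB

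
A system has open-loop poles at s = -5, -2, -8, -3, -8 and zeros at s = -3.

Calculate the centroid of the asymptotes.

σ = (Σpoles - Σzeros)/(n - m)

σ = (Σpoles - Σzeros)/(n - m) = (-26 - (-3))/(5 - 1) = -23/4 = -5.75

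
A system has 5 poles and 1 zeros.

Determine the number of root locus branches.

Root locus has n branches where n = number of poles = 5.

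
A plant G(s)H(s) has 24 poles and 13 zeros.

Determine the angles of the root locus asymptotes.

n - m = 24 - 13 = 11. Angles: θk = (2k + 1)·180°/11 = 16.36°, 49.09°, 81.82°, 114.55°, 147.27°, 180°, 212.73°, 245.45°, 278.18°, 310.91°, 343.64°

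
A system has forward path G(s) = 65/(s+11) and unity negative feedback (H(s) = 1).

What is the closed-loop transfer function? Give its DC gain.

T(s) = G/(1+GH) = [65/(s+11)] / [1 + 65/(s+11)] = 65/(s+11+65) = 65/(s+76). DC gain = 65/76 = 0.8553.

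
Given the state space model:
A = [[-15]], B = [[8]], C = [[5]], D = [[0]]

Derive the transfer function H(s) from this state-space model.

(sI - A)⁻¹ = 1/(s + 15). H(s) = 5 × 8/(s + 15) + 0 = 40/(s + 15).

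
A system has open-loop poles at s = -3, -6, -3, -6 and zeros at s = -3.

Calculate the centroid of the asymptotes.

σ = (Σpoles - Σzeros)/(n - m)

σ = (Σpoles - Σzeros)/(n - m) = (-18 - (-3))/(4 - 1) = -15/3 = -5.0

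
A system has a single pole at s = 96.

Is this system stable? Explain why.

Pole at s = 96 is in the right half-plane. Unstable.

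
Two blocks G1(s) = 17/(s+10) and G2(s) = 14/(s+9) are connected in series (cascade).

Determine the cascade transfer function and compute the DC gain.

Series: multiply transfer functions. G_eq = 17/(s+10) × 14/(s+9) = 238/((s+10)(s+9)). DC gain = 238/(10×9) = 2.6444.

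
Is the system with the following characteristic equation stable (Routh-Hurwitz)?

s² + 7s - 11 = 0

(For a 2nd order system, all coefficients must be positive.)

Coefficients: 1, 7, -11. c=-11 not positive, so system is unstable.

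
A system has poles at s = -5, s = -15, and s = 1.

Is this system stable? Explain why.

Pole(s) at s = 1 are not in the left half-plane. System is unstable.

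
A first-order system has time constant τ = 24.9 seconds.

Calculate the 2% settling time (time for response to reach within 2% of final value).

For first-order system, 2% settling time ≈ 4τ = 4 × 24.9 = 99.6 s.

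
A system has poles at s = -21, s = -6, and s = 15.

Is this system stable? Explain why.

Pole(s) at s = 15 are not in the left half-plane. System is unstable.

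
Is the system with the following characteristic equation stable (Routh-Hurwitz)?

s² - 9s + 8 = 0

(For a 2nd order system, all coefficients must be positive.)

Coefficients: 1, -9, 8. b=-9 not positive, so system is unstable.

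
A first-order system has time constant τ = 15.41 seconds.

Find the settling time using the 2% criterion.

For first-order system, 2% settling time ≈ 4τ = 4 × 15.41 = 61.64 s.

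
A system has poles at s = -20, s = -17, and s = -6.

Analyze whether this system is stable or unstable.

All poles are in the left half-plane. System is stable.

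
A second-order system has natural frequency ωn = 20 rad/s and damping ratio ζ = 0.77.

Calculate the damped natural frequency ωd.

ωd = ωn√(1 - ζ²) = 20√(1 - 0.77²) = 12.76 rad/s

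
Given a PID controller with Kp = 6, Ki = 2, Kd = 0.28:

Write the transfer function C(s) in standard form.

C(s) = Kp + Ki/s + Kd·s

Substituting values: C(s) = 6 + 2/s + 0.28s = (0.28s² + 6s + 2)/s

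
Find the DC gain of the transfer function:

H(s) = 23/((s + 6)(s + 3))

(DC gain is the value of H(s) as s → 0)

DC gain = H(0) = 23/(6 × 3) = 23/18 = 1.2778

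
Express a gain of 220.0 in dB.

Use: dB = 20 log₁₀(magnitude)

dB = 20 log₁₀(220.0) = 46.8 dB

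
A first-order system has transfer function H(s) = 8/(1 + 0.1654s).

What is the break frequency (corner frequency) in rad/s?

Corner frequency = 1/τ = 1/0.1654 = 6.046 rad/s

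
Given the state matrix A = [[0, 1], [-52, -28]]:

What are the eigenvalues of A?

det(A - λI) = λ² - (-28)λ + 52 = (λ - (-2))(λ - (-26)). Eigenvalues: -2, -26.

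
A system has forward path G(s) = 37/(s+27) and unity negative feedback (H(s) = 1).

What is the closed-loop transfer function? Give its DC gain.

T(s) = G/(1+GH) = [37/(s+27)] / [1 + 37/(s+27)] = 37/(s+27+37) = 37/(s+64). DC gain = 37/64 = 0.578125.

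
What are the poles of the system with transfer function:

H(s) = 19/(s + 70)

Pole is where denominator = 0: s + 70 = 0, so s = -70.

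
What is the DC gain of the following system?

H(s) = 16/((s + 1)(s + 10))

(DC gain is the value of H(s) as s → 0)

DC gain = H(0) = 16/(1 × 10) = 16/10 = 1.6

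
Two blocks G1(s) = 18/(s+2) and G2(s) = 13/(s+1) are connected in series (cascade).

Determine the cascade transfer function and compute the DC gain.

Series: multiply transfer functions. G_eq = 18/(s+2) × 13/(s+1) = 234/((s+2)(s+1)). DC gain = 234/(2×1) = 117.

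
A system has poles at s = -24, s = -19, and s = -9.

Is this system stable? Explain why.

All poles are in the left half-plane. System is stable.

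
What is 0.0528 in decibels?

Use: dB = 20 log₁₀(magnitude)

dB = 20 log₁₀(0.0528) = -25.5 dB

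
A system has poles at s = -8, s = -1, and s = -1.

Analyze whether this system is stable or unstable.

All poles are in the left half-plane. System is stable.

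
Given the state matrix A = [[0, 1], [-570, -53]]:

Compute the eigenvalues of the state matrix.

det(A - λI) = λ² - (-53)λ + 570 = (λ - (-15))(λ - (-38)). Eigenvalues: -15, -38.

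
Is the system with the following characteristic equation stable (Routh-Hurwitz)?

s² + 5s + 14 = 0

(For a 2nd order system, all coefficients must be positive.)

Coefficients: 1, 5, 14. All positive, so system is stable.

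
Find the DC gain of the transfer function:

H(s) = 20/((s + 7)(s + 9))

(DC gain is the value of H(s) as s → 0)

DC gain = H(0) = 20/(7 × 9) = 20/63 = 0.3175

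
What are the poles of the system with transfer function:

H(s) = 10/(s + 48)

Pole is where denominator = 0: s + 48 = 0, so s = -48.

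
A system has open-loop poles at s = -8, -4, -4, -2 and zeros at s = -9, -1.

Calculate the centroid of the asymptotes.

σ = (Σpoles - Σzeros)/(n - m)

σ = (Σpoles - Σzeros)/(n - m) = (-18 - (-10))/(4 - 2) = -8/2 = -4.0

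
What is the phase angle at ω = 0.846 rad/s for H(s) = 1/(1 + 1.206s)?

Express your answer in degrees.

Phase = -arctan(ωτ) = -arctan(0.846 × 1.206) = -45.6°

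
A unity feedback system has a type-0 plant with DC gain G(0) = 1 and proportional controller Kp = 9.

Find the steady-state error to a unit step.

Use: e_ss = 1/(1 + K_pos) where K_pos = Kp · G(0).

K_pos = Kp · G(0) = 9 × 1 = 9. e_ss = 1/(1 + 9) = 0.1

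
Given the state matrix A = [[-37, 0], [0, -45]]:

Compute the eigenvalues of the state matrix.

For diagonal matrix, eigenvalues are diagonal entries: λ₁ = -37, λ₂ = -45.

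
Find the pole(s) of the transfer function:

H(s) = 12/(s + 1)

Pole is where denominator = 0: s + 1 = 0, so s = -1.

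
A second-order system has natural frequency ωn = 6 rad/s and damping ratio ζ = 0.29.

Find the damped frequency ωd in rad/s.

ωd = ωn√(1 - ζ²) = 6√(1 - 0.29²) = 5.74 rad/s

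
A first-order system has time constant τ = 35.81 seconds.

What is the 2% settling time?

For first-order system, 2% settling time ≈ 4τ = 4 × 35.81 = 143.24 s.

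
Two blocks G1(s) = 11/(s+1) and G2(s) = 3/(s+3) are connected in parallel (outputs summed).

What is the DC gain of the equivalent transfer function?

Parallel: G_eq = G1 + G2. DC gain = G1(0) + G2(0) = 11/1 + 3/3 = 11 + 1 = 12.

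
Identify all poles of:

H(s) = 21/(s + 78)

Pole is where denominator = 0: s + 78 = 0, so s = -78.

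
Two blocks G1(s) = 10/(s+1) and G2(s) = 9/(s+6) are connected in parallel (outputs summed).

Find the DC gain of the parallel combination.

Parallel: G_eq = G1 + G2. DC gain = G1(0) + G2(0) = 10/1 + 9/6 = 10 + 1.5 = 11.5.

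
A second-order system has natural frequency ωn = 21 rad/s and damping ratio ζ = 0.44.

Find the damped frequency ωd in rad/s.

ωd = ωn√(1 - ζ²) = 21√(1 - 0.44²) = 18.86 rad/s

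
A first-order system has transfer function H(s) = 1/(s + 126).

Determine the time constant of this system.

For H(s) = 1/(s + 1/τ), the pole is at -1/τ = -126, so τ = 1/126 = 0.0079 s.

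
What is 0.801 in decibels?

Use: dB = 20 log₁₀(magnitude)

dB = 20 log₁₀(0.801) = -1.9 dB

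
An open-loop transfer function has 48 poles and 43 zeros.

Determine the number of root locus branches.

Root locus has n branches where n = number of poles = 48.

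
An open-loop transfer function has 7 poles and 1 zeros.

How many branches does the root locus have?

Root locus has n branches where n = number of poles = 7.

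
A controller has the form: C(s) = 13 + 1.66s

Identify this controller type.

This is a Proportional-Derivative (PD) controller.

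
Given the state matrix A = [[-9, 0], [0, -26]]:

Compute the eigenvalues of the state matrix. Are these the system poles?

For diagonal matrix, eigenvalues are diagonal entries: λ₁ = -9, λ₂ = -26. Eigenvalues of A = system poles.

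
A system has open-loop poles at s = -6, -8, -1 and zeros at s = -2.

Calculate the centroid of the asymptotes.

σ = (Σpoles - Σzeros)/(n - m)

σ = (Σpoles - Σzeros)/(n - m) = (-15 - (-2))/(3 - 1) = -13/2 = -6.5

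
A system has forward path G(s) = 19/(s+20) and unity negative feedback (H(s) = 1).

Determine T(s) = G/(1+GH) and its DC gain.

T(s) = G/(1+GH) = [19/(s+20)] / [1 + 19/(s+20)] = 19/(s+20+19) = 19/(s+39). DC gain = 19/39 = 0.4872.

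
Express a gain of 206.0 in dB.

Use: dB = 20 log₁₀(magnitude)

dB = 20 log₁₀(206.0) = 46.3 dB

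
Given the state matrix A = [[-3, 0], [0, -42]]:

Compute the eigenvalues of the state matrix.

For diagonal matrix, eigenvalues are diagonal entries: λ₁ = -3, λ₂ = -42.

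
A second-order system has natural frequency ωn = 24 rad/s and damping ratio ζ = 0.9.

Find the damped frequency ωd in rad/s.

ωd = ωn√(1 - ζ²) = 24√(1 - 0.9²) = 10.46 rad/s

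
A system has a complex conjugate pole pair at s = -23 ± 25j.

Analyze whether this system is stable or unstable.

Real part of poles is -23 (< 0, left half-plane). Stable.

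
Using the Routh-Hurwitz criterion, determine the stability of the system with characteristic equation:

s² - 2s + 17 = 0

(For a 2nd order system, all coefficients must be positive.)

Coefficients: 1, -2, 17. b=-2 not positive, so system is unstable.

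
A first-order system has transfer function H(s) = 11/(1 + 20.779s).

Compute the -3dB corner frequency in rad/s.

Corner frequency = 1/τ = 1/20.779 = 0.048 rad/s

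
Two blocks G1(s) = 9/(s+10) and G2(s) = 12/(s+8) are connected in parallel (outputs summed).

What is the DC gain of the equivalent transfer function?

Parallel: G_eq = G1 + G2. DC gain = G1(0) + G2(0) = 9/10 + 12/8 = 0.9 + 1.5 = 2.4.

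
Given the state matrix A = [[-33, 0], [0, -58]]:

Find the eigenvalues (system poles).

For diagonal matrix, eigenvalues are diagonal entries: λ₁ = -33, λ₂ = -58.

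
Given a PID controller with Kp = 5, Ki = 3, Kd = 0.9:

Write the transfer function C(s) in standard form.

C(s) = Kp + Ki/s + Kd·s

Substituting values: C(s) = 5 + 3/s + 0.9s = (0.9s² + 5s + 3)/s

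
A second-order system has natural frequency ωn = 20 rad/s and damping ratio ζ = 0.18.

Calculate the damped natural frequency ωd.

ωd = ωn√(1 - ζ²) = 20√(1 - 0.18²) = 19.67 rad/s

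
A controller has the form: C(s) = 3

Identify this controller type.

This is a Proportional (P) controller.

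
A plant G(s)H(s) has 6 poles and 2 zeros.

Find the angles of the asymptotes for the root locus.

n - m = 6 - 2 = 4. Angles: θk = (2k + 1)·180°/4 = 45°, 135°, 225°, 315°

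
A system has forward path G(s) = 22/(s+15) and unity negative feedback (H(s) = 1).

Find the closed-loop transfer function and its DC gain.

T(s) = G/(1+GH) = [22/(s+15)] / [1 + 22/(s+15)] = 22/(s+15+22) = 22/(s+37). DC gain = 22/37 = 0.5946.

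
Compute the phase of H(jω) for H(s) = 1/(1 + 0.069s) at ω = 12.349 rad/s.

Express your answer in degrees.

Phase = -arctan(ωτ) = -arctan(12.349 × 0.069) = -40.4°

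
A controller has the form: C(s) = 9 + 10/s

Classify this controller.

This is a Proportional-Integral (PI) controller.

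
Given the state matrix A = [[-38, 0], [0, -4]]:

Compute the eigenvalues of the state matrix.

For diagonal matrix, eigenvalues are diagonal entries: λ₁ = -38, λ₂ = -4.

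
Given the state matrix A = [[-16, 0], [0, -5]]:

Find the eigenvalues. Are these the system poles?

For diagonal matrix, eigenvalues are diagonal entries: λ₁ = -16, λ₂ = -5. Eigenvalues of A = system poles.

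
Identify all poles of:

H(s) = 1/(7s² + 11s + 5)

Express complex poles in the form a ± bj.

Discriminant = 11² - 4×7×5 = 121 - 140 = -19 < 0, so the poles are a complex conjugate pair s = (-11 ± j√19)/(2×7). Real part = -11/(2×7) = -11/14 ≈ -0.7857; imaginary part = ±√19/(2×7) ≈ 0.3113. Poles: s = -0.7857 ± 0.3113j.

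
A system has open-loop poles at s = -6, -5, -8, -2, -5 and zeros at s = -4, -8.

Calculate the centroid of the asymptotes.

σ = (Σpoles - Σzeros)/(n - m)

σ = (Σpoles - Σzeros)/(n - m) = (-26 - (-12))/(5 - 2) = -14/3 = -4.67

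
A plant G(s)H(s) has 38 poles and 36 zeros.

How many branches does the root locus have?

Root locus has n branches where n = number of poles = 38.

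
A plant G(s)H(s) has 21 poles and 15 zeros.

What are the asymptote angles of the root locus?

n - m = 21 - 15 = 6. Angles: θk = (2k + 1)·180°/6 = 30°, 90°, 150°, 210°, 270°, 330°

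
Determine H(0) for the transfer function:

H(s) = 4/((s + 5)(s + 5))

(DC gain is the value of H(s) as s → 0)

DC gain = H(0) = 4/(5 × 5) = 4/25 = 0.16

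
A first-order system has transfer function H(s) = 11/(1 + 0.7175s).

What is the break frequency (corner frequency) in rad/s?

Corner frequency = 1/τ = 1/0.7175 = 1.394 rad/s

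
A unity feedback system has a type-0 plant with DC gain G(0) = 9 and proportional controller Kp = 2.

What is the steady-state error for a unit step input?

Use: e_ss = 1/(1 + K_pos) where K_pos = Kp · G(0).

K_pos = Kp · G(0) = 2 × 9 = 18. e_ss = 1/(1 + 18) = 0.0526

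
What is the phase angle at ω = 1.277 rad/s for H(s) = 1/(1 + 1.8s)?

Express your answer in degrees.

Phase = -arctan(ωτ) = -arctan(1.277 × 1.8) = -66.5°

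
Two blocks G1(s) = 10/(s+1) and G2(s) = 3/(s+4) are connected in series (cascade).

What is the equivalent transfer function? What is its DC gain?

Series: multiply transfer functions. G_eq = 10/(s+1) × 3/(s+4) = 30/((s+1)(s+4)). DC gain = 30/(1×4) = 7.5.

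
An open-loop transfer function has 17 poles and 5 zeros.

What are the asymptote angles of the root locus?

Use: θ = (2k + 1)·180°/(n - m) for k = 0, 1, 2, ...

n - m = 17 - 5 = 12. Angles: θk = (2k + 1)·180°/12 = 15°, 45°, 75°, 105°, 135°, 165°, 195°, 225°, 255°, 285°, 315°, 345°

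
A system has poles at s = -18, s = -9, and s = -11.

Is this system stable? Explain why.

All poles are in the left half-plane. System is stable.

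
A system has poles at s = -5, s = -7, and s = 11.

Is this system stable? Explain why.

Pole(s) at s = 11 are not in the left half-plane. System is unstable.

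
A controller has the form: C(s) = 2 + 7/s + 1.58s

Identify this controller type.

This is a Proportional-Integral-Derivative (PID) controller.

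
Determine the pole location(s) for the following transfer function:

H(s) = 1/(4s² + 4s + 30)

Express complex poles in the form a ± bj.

Discriminant = 4² - 4×4×30 = 16 - 480 = -464 < 0, so the poles are a complex conjugate pair s = (-4 ± j√464)/(2×4). Real part = -4/(2×4) = -4/8 = -0.5; imaginary part = ±√464/(2×4) ≈ 2.6926. Poles: s = -0.5 ± 2.6926j.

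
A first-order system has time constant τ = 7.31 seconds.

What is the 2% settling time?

For first-order system, 2% settling time ≈ 4τ = 4 × 7.31 = 29.24 s.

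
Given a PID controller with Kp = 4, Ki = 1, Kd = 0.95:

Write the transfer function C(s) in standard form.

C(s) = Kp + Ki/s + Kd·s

Substituting values: C(s) = 4 + 1/s + 0.95s = (0.95s² + 4s + 1)/s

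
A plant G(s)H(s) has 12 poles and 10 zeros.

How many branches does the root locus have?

Root locus has n branches where n = number of poles = 12.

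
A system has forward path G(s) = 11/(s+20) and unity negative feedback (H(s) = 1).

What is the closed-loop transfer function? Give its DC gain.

T(s) = G/(1+GH) = [11/(s+20)] / [1 + 11/(s+20)] = 11/(s+20+11) = 11/(s+31). DC gain = 11/31 = 0.3548.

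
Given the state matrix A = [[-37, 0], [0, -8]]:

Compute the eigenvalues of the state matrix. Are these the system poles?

For diagonal matrix, eigenvalues are diagonal entries: λ₁ = -37, λ₂ = -8. Eigenvalues of A = system poles.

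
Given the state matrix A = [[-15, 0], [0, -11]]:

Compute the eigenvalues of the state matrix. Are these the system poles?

For diagonal matrix, eigenvalues are diagonal entries: λ₁ = -15, λ₂ = -11. Eigenvalues of A = system poles.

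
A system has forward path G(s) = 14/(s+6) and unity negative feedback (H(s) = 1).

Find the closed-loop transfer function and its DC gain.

T(s) = G/(1+GH) = [14/(s+6)] / [1 + 14/(s+6)] = 14/(s+6+14) = 14/(s+20). DC gain = 14/20 = 0.7.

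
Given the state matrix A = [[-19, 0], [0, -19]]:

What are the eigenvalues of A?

For diagonal matrix, eigenvalues are diagonal entries: λ₁ = -19, λ₂ = -19.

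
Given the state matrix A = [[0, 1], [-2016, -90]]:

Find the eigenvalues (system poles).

det(A - λI) = λ² - (-90)λ + 2016 = (λ - (-42))(λ - (-48)). Eigenvalues: -42, -48.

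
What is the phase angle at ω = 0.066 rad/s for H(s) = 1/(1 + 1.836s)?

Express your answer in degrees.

Phase = -arctan(ωτ) = -arctan(0.066 × 1.836) = -6.9°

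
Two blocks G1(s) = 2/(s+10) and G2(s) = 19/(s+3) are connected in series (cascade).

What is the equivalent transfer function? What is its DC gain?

Series: multiply transfer functions. G_eq = 2/(s+10) × 19/(s+3) = 38/((s+10)(s+3)). DC gain = 38/(10×3) = 1.2667.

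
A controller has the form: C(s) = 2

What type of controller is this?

This is a Proportional (P) controller.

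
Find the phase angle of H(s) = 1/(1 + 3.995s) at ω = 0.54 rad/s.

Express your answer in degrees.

Phase = -arctan(ωτ) = -arctan(0.54 × 3.995) = -65.1°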